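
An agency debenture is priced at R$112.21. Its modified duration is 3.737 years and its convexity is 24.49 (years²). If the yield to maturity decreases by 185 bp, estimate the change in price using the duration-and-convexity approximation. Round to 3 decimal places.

Duration effect: -D_mod·Δy = -3.737 × (-0.0185) = +0.0691345
Convexity effect: ½·C·(Δy)² = 0.5 × 24.49 × (-0.0185)² = +0.00419085125
ΔP/P ≈ +0.0691345 + 0.00419085125 = +0.07332535125
ΔP ≈ 112.21 × (+0.07332535125) = +8.2278376637625.

+R$8.228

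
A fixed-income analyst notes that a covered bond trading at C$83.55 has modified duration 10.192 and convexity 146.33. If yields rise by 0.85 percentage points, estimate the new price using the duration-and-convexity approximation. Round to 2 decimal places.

Duration effect: -D_mod·Δy = -10.192 × (+0.0085) = -0.086632
Convexity effect: ½·C·(Δy)² = 0.5 × 146.33 × (0.0085)² = +0.00528617125
ΔP/P ≈ -0.086632 + 0.00528617125 = -0.08134582875
New price ≈ 83.55 × (1 - 0.08134582875) = 76.7535560079375.

C$76.75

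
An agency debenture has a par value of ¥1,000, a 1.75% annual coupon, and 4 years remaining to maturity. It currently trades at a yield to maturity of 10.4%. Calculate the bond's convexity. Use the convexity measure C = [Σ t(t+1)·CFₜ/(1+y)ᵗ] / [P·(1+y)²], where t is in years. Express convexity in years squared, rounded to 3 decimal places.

15.744

With y = 0.104:
  t   CF        PV=CF/(1+0.104)^t    t·PV        t(t+1)·PV
  1        17.50        15.8514        15.8514          31.7029
  2        17.50        14.3582        28.7164          86.1492
  3        17.50        13.0056        39.0168         156.0674
  4     1,017.50       684.9488     2,739.7953      13,698.9765
  Σ                    728.1641     2,823.3800      13,972.8959
P = 728.1641.
Convexity = Σ t(t+1)·PV / [P·(1+y)²] = 13,972.8959 / (728.1641 × 1.218816) = 15.74414.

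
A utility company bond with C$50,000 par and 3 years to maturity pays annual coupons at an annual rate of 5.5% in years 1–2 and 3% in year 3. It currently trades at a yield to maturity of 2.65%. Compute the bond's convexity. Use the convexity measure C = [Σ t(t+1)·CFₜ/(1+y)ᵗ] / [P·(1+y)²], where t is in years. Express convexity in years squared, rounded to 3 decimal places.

10.627

With y = 0.0265:
  t   CF        PV=CF/(1+0.0265)^t    t·PV        t(t+1)·PV
  1     2,750.00     2,679.0063     2,679.0063       5,358.0127
  2     2,750.00     2,609.8454     5,219.6909      15,659.0726
  3    51,500.00    47,613.5286   142,840.5858     571,362.3433
  Σ                 52,902.3804   150,739.2830     592,379.4285
P = 52,902.3804.
Convexity = Σ t(t+1)·PV / [P·(1+y)²] = 592,379.4285 / (52,902.3804 × 1.053702) = 10.62691.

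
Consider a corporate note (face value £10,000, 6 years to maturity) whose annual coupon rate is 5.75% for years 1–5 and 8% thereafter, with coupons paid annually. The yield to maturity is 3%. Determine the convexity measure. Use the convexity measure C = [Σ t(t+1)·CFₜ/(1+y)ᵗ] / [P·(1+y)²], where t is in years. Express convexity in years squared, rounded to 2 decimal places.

33.55

With y = 0.03:
  t   CF        PV=CF/(1+0.03)^t    t·PV        t(t+1)·PV
  1       575.00       558.2524       558.2524       1,116.5049
  2       575.00       541.9926     1,083.9853       3,251.9559
  3       575.00       526.2065     1,578.6194       6,314.4774
  4       575.00       510.8801     2,043.5202      10,217.6011
  5       575.00       496.0001     2,480.0003      14,880.0015
  6    10,800.00     9,044.8300    54,268.9798     379,882.8588
  Σ                 11,678.1616    62,013.3574     415,663.3996
P = 11,678.1616.
Convexity = Σ t(t+1)·PV / [P·(1+y)²] = 415,663.3996 / (11,678.1616 × 1.060900) = 33.55003.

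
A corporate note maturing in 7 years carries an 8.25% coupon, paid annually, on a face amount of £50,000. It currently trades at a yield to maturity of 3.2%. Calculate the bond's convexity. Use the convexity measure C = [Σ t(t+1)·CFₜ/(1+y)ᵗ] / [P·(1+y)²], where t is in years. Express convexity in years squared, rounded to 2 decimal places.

40.49

With y = 0.032:
  t   CF        PV=CF/(1+0.032)^t    t·PV        t(t+1)·PV
  1     4,125.00     3,997.0930     3,997.0930       7,994.1860
  2     4,125.00     3,873.1522     7,746.3043      23,238.9129
  3     4,125.00     3,753.0544    11,259.1632      45,036.6530
  4     4,125.00     3,636.6806    14,546.7225      72,733.6127
  5     4,125.00     3,523.9153    17,619.5767     105,717.4603
  6     4,125.00     3,414.6466    20,487.8799     143,415.1593
  7    54,125.00    43,415.0223   303,905.1560   2,431,241.2482
  Σ                 65,613.5645   379,561.8957   2,829,377.2323
P = 65,613.5645.
Convexity = Σ t(t+1)·PV / [P·(1+y)²] = 2,829,377.2323 / (65,613.5645 × 1.065024) = 40.48907.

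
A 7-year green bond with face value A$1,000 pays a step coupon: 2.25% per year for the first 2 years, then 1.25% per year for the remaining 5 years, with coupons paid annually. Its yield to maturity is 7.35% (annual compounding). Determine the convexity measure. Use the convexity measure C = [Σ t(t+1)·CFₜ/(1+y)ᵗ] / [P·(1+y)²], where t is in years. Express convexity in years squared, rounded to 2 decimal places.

44.55

With y = 0.0735:
  t   CF        PV=CF/(1+0.0735)^t    t·PV        t(t+1)·PV
  1        22.50        20.9595        20.9595          41.9190
  2        22.50        19.5244        39.0489         117.1466
  3        12.50        10.1042        30.3127         121.2509
  4        12.50         9.4124        37.6497         188.2486
  5        12.50         8.7680        43.8399         263.0395
  6        12.50         8.1677        49.0060         343.0418
  7     1,012.50       616.2837     4,313.9860      34,511.8879
  Σ                    693.2199     4,534.8027      35,586.5344
P = 693.2199.
Convexity = Σ t(t+1)·PV / [P·(1+y)²] = 35,586.5344 / (693.2199 × 1.152402) = 44.54619.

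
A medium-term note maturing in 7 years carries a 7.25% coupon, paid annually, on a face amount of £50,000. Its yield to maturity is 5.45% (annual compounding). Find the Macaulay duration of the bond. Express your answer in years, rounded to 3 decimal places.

5.798 years

Periodic yield y = 0.0545. Discount each cash flow and weight by its year:
  t   CF        PV=CF/(1+0.0545)^t    t·PV
  1     3,625.00     3,437.6482     3,437.6482
  2     3,625.00     3,259.9793     6,519.9586
  3     3,625.00     3,091.4929     9,274.4788
  4     3,625.00     2,931.7145    11,726.8580
  5     3,625.00     2,780.1939    13,900.9696
  6     3,625.00     2,636.5044    15,819.0266
  7    53,625.00    36,986.3280   258,904.2960
  Σ                 55,123.8613   319,583.2358
Price P = Σ PV = 55,123.8613.
Macaulay duration = Σ(t·PV) / P = 319,583.2358 / 55,123.8613 = 5.79755 years.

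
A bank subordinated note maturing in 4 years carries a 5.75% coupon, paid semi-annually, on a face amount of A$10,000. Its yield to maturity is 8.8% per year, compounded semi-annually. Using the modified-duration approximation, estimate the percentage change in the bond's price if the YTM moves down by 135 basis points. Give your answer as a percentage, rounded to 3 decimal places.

+4.662%

Periodic yield y = 0.044. Modified duration first:
  t   CF        PV=CF/(1+0.044)^t    t·PV
  1       287.50       275.3831       275.3831
  2       287.50       263.7770       527.5539
  3       287.50       252.6599       757.9798
  4       287.50       242.0114       968.0457
  5       287.50       231.8117     1,159.0585
  6       287.50       222.0419     1,332.2512
  7       287.50       212.6838     1,488.7864
  8    10,287.50     7,289.6363    58,317.0902
  Σ                  8,990.0050    64,826.1487
P = 8,990.0050; D_Mac = 7.21091 half-year periods = 3.60546 yrs; D_mod = 3.60546/(1+0.044) = 3.45350 yrs.
ΔP/P ≈ -D_mod · Δy = -3.45350 × (-0.0135) = +0.046622 = +4.6622%.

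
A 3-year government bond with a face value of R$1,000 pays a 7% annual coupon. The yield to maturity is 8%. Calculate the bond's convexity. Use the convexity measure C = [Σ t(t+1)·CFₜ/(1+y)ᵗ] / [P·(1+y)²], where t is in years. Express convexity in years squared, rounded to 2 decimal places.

9.40

With y = 0.08:
  t   CF        PV=CF/(1+0.08)^t    t·PV        t(t+1)·PV
  1        70.00        64.8148        64.8148         129.6296
  2        70.00        60.0137       120.0274         360.0823
  3     1,070.00       849.4005     2,548.2015      10,192.8060
  Σ                    974.2290     2,733.0437      10,682.5179
P = 974.2290.
Convexity = Σ t(t+1)·PV / [P·(1+y)²] = 10,682.5179 / (974.2290 × 1.166400) = 9.40081.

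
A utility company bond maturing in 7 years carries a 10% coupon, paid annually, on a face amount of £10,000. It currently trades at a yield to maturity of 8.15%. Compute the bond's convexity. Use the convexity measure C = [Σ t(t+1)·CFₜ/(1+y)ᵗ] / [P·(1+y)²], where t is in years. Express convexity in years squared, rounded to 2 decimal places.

With y = 0.0815:
  t   CF        PV=CF/(1+0.0815)^t    t·PV        t(t+1)·PV
  1     1,000.00       924.6417       924.6417       1,849.2834
  2     1,000.00       854.9623     1,709.9246       5,129.7737
  3     1,000.00       790.5338     2,371.6013       9,486.4053
  4     1,000.00       730.9605     2,923.8420      14,619.2099
  5     1,000.00       675.8766     3,379.3828      20,276.2966
  6     1,000.00       624.9436     3,749.6619      26,247.6332
  7    11,000.00     6,356.3385    44,494.3697     355,954.9574
  Σ                 10,958.2570    59,553.4239     433,563.5594
P = 10,958.2570.
Convexity = Σ t(t+1)·PV / [P·(1+y)²] = 433,563.5594 / (10,958.2570 × 1.169642) = 33.82659.

33.83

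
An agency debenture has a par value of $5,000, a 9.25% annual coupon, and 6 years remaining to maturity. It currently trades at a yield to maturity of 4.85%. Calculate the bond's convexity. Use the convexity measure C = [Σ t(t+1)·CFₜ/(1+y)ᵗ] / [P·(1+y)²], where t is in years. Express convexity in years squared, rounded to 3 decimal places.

With y = 0.0485:
  t   CF        PV=CF/(1+0.0485)^t    t·PV        t(t+1)·PV
  1       462.50       441.1063       441.1063         882.2127
  2       462.50       420.7023       841.4046       2,524.2137
  3       462.50       401.2420     1,203.7261       4,814.9045
  4       462.50       382.6820     1,530.7279       7,653.6393
  5       462.50       364.9804     1,824.9021      10,949.4125
  6     5,462.50     4,111.3158    24,667.8950     172,675.2652
  Σ                  6,122.0289    30,509.7620     199,499.6479
P = 6,122.0289.
Convexity = Σ t(t+1)·PV / [P·(1+y)²] = 199,499.6479 / (6,122.0289 × 1.099352) = 29.64216.

29.642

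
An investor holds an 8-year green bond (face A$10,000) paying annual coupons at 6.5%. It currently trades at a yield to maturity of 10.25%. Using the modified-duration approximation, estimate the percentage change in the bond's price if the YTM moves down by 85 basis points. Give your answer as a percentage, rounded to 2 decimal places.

+4.84%

Periodic yield y = 0.1025. Modified duration first:
  t   CF        PV=CF/(1+0.1025)^t    t·PV
  1       650.00       589.5692       589.5692
  2       650.00       534.7566     1,069.5132
  3       650.00       485.0400     1,455.1200
  4       650.00       439.9456     1,759.7823
  5       650.00       399.0436     1,995.2181
  6       650.00       361.9443     2,171.6659
  7       650.00       328.2942     2,298.0592
  8    10,650.00     4,878.8877    39,031.1017
  Σ                  8,017.4812    50,370.0296
P = 8,017.4812; D_Mac = 6.28253 yrs; D_mod = 6.28253/(1+0.1025) = 5.69844 yrs.
ΔP/P ≈ -D_mod · Δy = -5.69844 × (-0.0085) = +0.048437 = +4.8437%.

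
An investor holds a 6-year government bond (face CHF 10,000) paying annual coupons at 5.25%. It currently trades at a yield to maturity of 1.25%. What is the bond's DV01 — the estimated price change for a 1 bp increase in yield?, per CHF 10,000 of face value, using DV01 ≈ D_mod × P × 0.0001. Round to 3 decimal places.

CHF 6.532

Periodic yield y = 0.0125.
  t   CF        PV=CF/(1+0.0125)^t    t·PV
  1       525.00       518.5185       518.5185
  2       525.00       512.1171     1,024.2341
  3       525.00       505.7946     1,517.3839
  4       525.00       499.5502     1,998.2010
  5       525.00       493.3830     2,466.9148
  6    10,525.00     9,769.0406    58,614.2434
  Σ                 12,298.4040    66,139.4957
P = 12,298.4040; D_Mac = 5.37789 yrs; D_mod = 5.31150 yrs.
DV01 ≈ 5.31150 × 12,298.4040 × 0.0001 = 6.532296.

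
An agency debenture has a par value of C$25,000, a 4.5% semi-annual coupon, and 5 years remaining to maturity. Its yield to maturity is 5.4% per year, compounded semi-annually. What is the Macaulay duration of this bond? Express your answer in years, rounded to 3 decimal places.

Periodic yield y = 0.027. Discount each cash flow and weight by its period:
  t   CF        PV=CF/(1+0.027)^t    t·PV
  1       562.50       547.7118       547.7118
  2       562.50       533.3123     1,066.6247
  3       562.50       519.2915     1,557.8744
  4       562.50       505.6392     2,022.5569
  5       562.50       492.3459     2,461.7294
  6       562.50       479.4020     2,876.4122
  7       562.50       466.7985     3,267.5893
  8       562.50       454.5263     3,636.2101
  9       562.50       442.5767     3,983.1902
  10   25,562.50    19,583.8868   195,838.8677
  Σ                 24,025.4909   217,258.7665
Price P = Σ PV = 24,025.4909.
Macaulay duration = Σ(t·PV) / P = 217,258.7665 / 24,025.4909 = 9.04284 half-year periods.
In years: 9.04284 / 2 = 4.52142 years.

4.521 years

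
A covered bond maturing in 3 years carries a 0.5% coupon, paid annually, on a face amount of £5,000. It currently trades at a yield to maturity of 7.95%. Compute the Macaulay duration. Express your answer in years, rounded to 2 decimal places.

2.98 years

Periodic yield y = 0.0795. Discount each cash flow and weight by its year:
  t   CF        PV=CF/(1+0.0795)^t    t·PV
  1        25.00        23.1589        23.1589
  2        25.00        21.4533        42.9067
  3     5,025.00     3,994.5524    11,983.6573
  Σ                  4,039.1646    12,049.7228
Price P = Σ PV = 4,039.1646.
Macaulay duration = Σ(t·PV) / P = 12,049.7228 / 4,039.1646 = 2.98322 years.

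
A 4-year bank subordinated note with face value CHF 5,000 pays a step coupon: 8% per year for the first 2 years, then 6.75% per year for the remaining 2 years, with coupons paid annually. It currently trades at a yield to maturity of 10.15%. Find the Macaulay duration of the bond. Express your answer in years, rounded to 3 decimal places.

3.562 years

Periodic yield y = 0.1015. Discount each cash flow and weight by its year:
  t   CF        PV=CF/(1+0.1015)^t    t·PV
  1       400.00       363.1412       363.1412
  2       400.00       329.6788       659.3576
  3       337.50       252.5342       757.6027
  4     5,337.50     3,625.7669    14,503.0677
  Σ                  4,571.1211    16,283.1691
Price P = Σ PV = 4,571.1211.
Macaulay duration = Σ(t·PV) / P = 16,283.1691 / 4,571.1211 = 3.56218 years.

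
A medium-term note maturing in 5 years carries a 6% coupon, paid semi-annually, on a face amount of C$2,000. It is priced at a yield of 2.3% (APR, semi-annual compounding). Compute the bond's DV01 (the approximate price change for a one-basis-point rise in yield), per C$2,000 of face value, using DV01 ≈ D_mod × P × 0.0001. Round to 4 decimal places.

Periodic yield y = 0.0115.
  t   CF        PV=CF/(1+0.0115)^t    t·PV
  1        60.00        59.3178        59.3178
  2        60.00        58.6434       117.2869
  3        60.00        57.9767       173.9301
  4        60.00        57.3176       229.2702
  5        60.00        56.6659       283.3295
  6        60.00        56.0217       336.1299
  7        60.00        55.3847       387.6931
  8        60.00        54.7550       438.0404
  9        60.00        54.1325       487.1927
  10    2,060.00     1,837.4196    18,374.1962
  Σ                  2,347.6350    20,886.3869
P = 2,347.6350; D_Mac = 8.89678 half-year periods = 4.44839 yrs; D_mod = 4.39781 yrs.
DV01 ≈ 4.39781 × 2,347.6350 × 0.0001 = 1.032446.

C$1.0324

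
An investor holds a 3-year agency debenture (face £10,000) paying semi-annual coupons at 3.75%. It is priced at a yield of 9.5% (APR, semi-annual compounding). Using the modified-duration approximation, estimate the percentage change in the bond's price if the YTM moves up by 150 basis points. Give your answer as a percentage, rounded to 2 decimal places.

-4.08%

Periodic yield y = 0.0475. Modified duration first:
  t   CF        PV=CF/(1+0.0475)^t    t·PV
  1       187.50       178.9976       178.9976
  2       187.50       170.8808       341.7616
  3       187.50       163.1320       489.3960
  4       187.50       155.7346       622.9384
  5       187.50       148.6727       743.3633
  6    10,187.50     7,711.5811    46,269.4868
  Σ                  8,528.9988    48,645.9437
P = 8,528.9988; D_Mac = 5.70359 half-year periods = 2.85180 yrs; D_mod = 2.85180/(1+0.0475) = 2.72248 yrs.
ΔP/P ≈ -D_mod · Δy = -2.72248 × (+0.015) = -0.040837 = -4.0837%.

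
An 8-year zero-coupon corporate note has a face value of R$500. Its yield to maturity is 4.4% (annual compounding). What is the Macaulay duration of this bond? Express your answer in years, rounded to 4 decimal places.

8.0000 years

A zero-coupon bond has a single cash flow at maturity, so its Macaulay duration equals its maturity: 8 years.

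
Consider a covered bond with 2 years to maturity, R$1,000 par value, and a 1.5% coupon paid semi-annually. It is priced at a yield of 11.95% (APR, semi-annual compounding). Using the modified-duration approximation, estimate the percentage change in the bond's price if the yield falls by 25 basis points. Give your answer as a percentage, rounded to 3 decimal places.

+0.466%

Periodic yield y = 0.05975. Modified duration first:
  t   CF        PV=CF/(1+0.05975)^t    t·PV
  1         7.50         7.0771         7.0771
  2         7.50         6.6781        13.3562
  3         7.50         6.3016        18.9048
  4     1,007.50       798.7877     3,195.1507
  Σ                    818.8445     3,234.4889
P = 818.8445; D_Mac = 3.95006 half-year periods = 1.97503 yrs; D_mod = 1.97503/(1+0.05975) = 1.86368 yrs.
ΔP/P ≈ -D_mod · Δy = -1.86368 × (-0.0025) = +0.004659 = +0.4659%.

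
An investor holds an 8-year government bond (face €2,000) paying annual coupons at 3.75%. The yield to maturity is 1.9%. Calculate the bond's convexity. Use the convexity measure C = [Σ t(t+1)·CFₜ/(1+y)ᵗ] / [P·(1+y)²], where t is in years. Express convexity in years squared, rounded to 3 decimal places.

59.287

With y = 0.019:
  t   CF        PV=CF/(1+0.019)^t    t·PV        t(t+1)·PV
  1        75.00        73.6016        73.6016         147.2031
  2        75.00        72.2292       144.4584         433.3753
  3        75.00        70.8824       212.6473         850.5894
  4        75.00        69.5608       278.2432       1,391.2159
  5        75.00        68.2638       341.3189       2,047.9134
  6        75.00        66.9910       401.9457       2,813.6200
  7        75.00        65.7419       460.1930       3,681.5441
  8     2,075.00     1,784.9441    14,279.5531     128,515.9780
  Σ                  2,272.2148    16,191.9613     139,881.4392
P = 2,272.2148.
Convexity = Σ t(t+1)·PV / [P·(1+y)²] = 139,881.4392 / (2,272.2148 × 1.038361) = 59.28739.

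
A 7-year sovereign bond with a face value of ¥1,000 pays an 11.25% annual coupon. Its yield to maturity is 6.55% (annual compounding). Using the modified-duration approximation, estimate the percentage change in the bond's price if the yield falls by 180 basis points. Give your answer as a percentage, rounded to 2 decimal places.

+9.13%

Periodic yield y = 0.0655. Modified duration first:
  t   CF        PV=CF/(1+0.0655)^t    t·PV
  1       112.50       105.5842       105.5842
  2       112.50        99.0936       198.1872
  3       112.50        93.0020       279.0059
  4       112.50        87.2848       349.1393
  5       112.50        81.9191       409.5956
  6       112.50        76.8833       461.2996
  7     1,112.50       713.5524     4,994.8665
  Σ                  1,257.3194     6,797.6782
P = 1,257.3194; D_Mac = 5.40649 yrs; D_mod = 5.40649/(1+0.0655) = 5.07413 yrs.
ΔP/P ≈ -D_mod · Δy = -5.07413 × (-0.018) = +0.091334 = +9.1334%.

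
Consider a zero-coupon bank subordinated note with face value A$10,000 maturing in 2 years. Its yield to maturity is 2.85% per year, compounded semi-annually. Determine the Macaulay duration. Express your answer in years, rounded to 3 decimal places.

2.000 years

A zero-coupon bond has a single cash flow at maturity, so its Macaulay duration equals its maturity: 2 years.
(Equivalently: 4 semi-annual periods ÷ 2 = 2 years.)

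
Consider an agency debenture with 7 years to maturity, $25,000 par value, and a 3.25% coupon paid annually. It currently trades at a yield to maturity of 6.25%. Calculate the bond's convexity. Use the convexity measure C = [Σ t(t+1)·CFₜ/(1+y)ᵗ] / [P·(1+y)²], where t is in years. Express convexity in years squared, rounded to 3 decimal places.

43.082

With y = 0.0625:
  t   CF        PV=CF/(1+0.0625)^t    t·PV        t(t+1)·PV
  1       812.50       764.7059       764.7059       1,529.4118
  2       812.50       719.7232     1,439.4464       4,318.3391
  3       812.50       677.3865     2,032.1596       8,128.6383
  4       812.50       637.5403     2,550.1610      12,750.8052
  5       812.50       600.0379     3,000.1895      18,001.1367
  6       812.50       564.7415     3,388.4493      23,719.1449
  7    25,812.50    16,886.0277   118,202.1941     945,617.5525
  Σ                 20,850.1630   131,377.3056   1,014,065.0284
P = 20,850.1630.
Convexity = Σ t(t+1)·PV / [P·(1+y)²] = 1,014,065.0284 / (20,850.1630 × 1.128906) = 43.08226.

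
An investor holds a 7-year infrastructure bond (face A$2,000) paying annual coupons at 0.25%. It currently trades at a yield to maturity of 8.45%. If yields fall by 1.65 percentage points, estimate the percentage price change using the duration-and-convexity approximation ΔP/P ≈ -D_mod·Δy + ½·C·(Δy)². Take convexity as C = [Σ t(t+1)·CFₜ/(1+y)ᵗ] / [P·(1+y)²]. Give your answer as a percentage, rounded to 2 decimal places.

With y = 0.0845:
  t   CF        PV=CF/(1+0.0845)^t    t·PV        t(t+1)·PV
  1         5.00         4.6104         4.6104           9.2208
  2         5.00         4.2512         8.5024          25.5072
  3         5.00         3.9200        11.7599          47.0395
  4         5.00         3.6145        14.4581          72.2906
  5         5.00         3.3329        16.6645          99.9870
  6         5.00         3.0732        18.4393         129.0749
  7     2,005.00     1,136.3379     7,954.3651      63,634.9210
  Σ                  1,159.1401     8,028.7997      64,018.0410
P = 1,159.1401; D_Mac = 6.92651 yrs; D_mod = 6.38683 yrs; C = 46.95776.
Duration effect: -6.38683 × (-0.0165) = +0.105383
Convexity effect: 0.5 × 46.95776 × (-0.0165)² = +0.0063921
ΔP/P ≈ +0.105383 + 0.0063921 = +0.111775 = +11.1775%.

+11.18%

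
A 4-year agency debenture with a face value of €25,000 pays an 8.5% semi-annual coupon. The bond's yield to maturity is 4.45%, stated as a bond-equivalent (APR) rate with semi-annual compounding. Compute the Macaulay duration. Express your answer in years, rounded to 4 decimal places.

Periodic yield y = 0.02225. Discount each cash flow and weight by its period:
  t   CF        PV=CF/(1+0.02225)^t    t·PV
  1     1,062.50     1,039.3739     1,039.3739
  2     1,062.50     1,016.7512     2,033.5024
  3     1,062.50       994.6209     2,983.8627
  4     1,062.50       972.9723     3,891.8891
  5     1,062.50       951.7948     4,758.9742
  6     1,062.50       931.0783     5,586.4700
  7     1,062.50       910.8128     6,375.6893
  8    26,062.50    21,855.4181   174,843.3446
  Σ                 28,672.8223   201,513.1062
Price P = Σ PV = 28,672.8223.
Macaulay duration = Σ(t·PV) / P = 201,513.1062 / 28,672.8223 = 7.02802 half-year periods.
In years: 7.02802 / 2 = 3.51401 years.

3.5140 years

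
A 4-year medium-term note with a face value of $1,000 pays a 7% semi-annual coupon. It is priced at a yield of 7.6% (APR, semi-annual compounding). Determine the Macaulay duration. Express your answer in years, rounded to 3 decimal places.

Periodic yield y = 0.038. Discount each cash flow and weight by its period:
  t   CF        PV=CF/(1+0.038)^t    t·PV
  1        35.00        33.7187        33.7187
  2        35.00        32.4843        64.9686
  3        35.00        31.2951        93.8852
  4        35.00        30.1494       120.5976
  5        35.00        29.0457       145.2283
  6        35.00        27.9823       167.8940
  7        35.00        26.9579       188.7055
  8     1,035.00       768.0005     6,144.0043
  Σ                    979.6339     6,959.0022
Price P = Σ PV = 979.6339.
Macaulay duration = Σ(t·PV) / P = 6,959.0022 / 979.6339 = 7.10368 half-year periods.
In years: 7.10368 / 2 = 3.55184 years.

3.552 years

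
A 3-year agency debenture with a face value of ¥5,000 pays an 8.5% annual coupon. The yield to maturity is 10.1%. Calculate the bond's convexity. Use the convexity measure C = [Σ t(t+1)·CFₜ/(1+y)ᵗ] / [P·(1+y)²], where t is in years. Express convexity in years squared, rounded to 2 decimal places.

8.87

With y = 0.101:
  t   CF        PV=CF/(1+0.101)^t    t·PV        t(t+1)·PV
  1       425.00       386.0127       386.0127         772.0254
  2       425.00       350.6019       701.2038       2,103.6115
  3     5,425.00     4,064.7869    12,194.3608      48,777.4432
  Σ                  4,801.4016    13,281.5774      51,653.0801
P = 4,801.4016.
Convexity = Σ t(t+1)·PV / [P·(1+y)²] = 51,653.0801 / (4,801.4016 × 1.212201) = 8.87470.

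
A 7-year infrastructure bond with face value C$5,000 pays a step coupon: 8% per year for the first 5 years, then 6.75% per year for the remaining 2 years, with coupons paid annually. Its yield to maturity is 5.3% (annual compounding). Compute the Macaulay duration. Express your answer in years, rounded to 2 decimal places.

Periodic yield y = 0.053. Discount each cash flow and weight by its year:
  t   CF        PV=CF/(1+0.053)^t    t·PV
  1       400.00       379.8670       379.8670
  2       400.00       360.7474       721.4949
  3       400.00       342.5902     1,027.7705
  4       400.00       325.3468     1,301.3871
  5       400.00       308.9713     1,544.8565
  6       337.50       247.5732     1,485.4389
  7     5,337.50     3,718.2560    26,027.7921
  Σ                  5,683.3519    32,488.6070
Price P = Σ PV = 5,683.3519.
Macaulay duration = Σ(t·PV) / P = 32,488.6070 / 5,683.3519 = 5.71645 years.

5.72 years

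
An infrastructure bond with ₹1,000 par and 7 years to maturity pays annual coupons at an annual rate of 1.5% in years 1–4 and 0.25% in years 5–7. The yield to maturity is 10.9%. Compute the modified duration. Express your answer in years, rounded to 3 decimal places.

Periodic yield y = 0.109. First find Macaulay duration:
  t   CF        PV=CF/(1+0.109)^t    t·PV
  1        15.00        13.5257        13.5257
  2        15.00        12.1963        24.3926
  3        15.00        10.9976        32.9927
  4        15.00         9.9167        39.6666
  5         2.50         1.4903         7.4516
  6         2.50         1.3438         8.0631
  7     1,002.50       485.9186     3,401.4305
  Σ                    535.3890     3,527.5228
P = 535.3890; Macaulay duration = 3,527.5228 / 535.3890 = 6.58871 years.
Modified duration = D_Mac / (1 + y) = 6.58871 / 1.109 = 5.94113 years.

5.941 years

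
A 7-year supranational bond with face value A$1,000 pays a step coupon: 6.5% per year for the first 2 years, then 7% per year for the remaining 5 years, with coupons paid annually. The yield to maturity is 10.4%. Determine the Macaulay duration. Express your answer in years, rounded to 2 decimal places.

Periodic yield y = 0.104. Discount each cash flow and weight by its year:
  t   CF        PV=CF/(1+0.104)^t    t·PV
  1        65.00        58.8768        58.8768
  2        65.00        53.3304       106.6609
  3        70.00        52.0225       156.0674
  4        70.00        47.1218       188.4871
  5        70.00        42.6828       213.4139
  6        70.00        38.6619       231.9716
  7     1,070.00       535.3037     3,747.1261
  Σ                    827.9999     4,702.6038
Price P = Σ PV = 827.9999.
Macaulay duration = Σ(t·PV) / P = 4,702.6038 / 827.9999 = 5.67947 years.

5.68 years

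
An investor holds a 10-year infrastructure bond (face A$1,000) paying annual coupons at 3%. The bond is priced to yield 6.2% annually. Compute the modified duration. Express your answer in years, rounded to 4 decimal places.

8.0749 years

Periodic yield y = 0.062. First find Macaulay duration:
  t   CF        PV=CF/(1+0.062)^t    t·PV
  1        30.00        28.2486        28.2486
  2        30.00        26.5994        53.1988
  3        30.00        25.0465        75.1396
  4        30.00        23.5843        94.3372
  5        30.00        22.2074       111.0372
  6        30.00        20.9110       125.4658
  7        30.00        19.6902       137.8312
  8        30.00        18.5407       148.3253
  9        30.00        17.4582       157.1242
  10    1,030.00       564.4066     5,644.0657
  Σ                    766.6929     6,574.7737
P = 766.6929; Macaulay duration = 6,574.7737 / 766.6929 = 8.57550 years.
Modified duration = D_Mac / (1 + y) = 8.57550 / 1.062 = 8.07486 years.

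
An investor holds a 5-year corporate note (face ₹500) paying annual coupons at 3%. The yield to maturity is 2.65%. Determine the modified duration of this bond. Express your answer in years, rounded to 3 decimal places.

Periodic yield y = 0.0265. First find Macaulay duration:
  t   CF        PV=CF/(1+0.0265)^t    t·PV
  1        15.00        14.6128        14.6128
  2        15.00        14.2355        28.4710
  3        15.00        13.8680        41.6041
  4        15.00        13.5100        54.0400
  5       515.00       451.8689     2,259.3445
  Σ                    508.0952     2,398.0724
P = 508.0952; Macaulay duration = 2,398.0724 / 508.0952 = 4.71973 years.
Modified duration = D_Mac / (1 + y) = 4.71973 / 1.0265 = 4.59789 years.

4.598 years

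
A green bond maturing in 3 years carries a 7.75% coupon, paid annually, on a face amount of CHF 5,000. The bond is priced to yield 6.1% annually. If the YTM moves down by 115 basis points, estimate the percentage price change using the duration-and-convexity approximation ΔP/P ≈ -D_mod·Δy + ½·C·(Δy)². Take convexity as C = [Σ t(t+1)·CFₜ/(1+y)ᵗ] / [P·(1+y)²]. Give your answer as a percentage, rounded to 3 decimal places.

+3.093%

With y = 0.061:
  t   CF        PV=CF/(1+0.061)^t    t·PV        t(t+1)·PV
  1       387.50       365.2215       365.2215         730.4430
  2       387.50       344.2238       688.4477       2,065.3430
  3     5,387.50     4,510.6708    13,532.0124      54,128.0495
  Σ                  5,220.1161    14,585.6815      56,923.8355
P = 5,220.1161; D_Mac = 2.79413 yrs; D_mod = 2.63349 yrs; C = 9.68686.
Duration effect: -2.63349 × (-0.0115) = +0.030285
Convexity effect: 0.5 × 9.68686 × (-0.0115)² = +0.0006405
ΔP/P ≈ +0.030285 + 0.0006405 = +0.030926 = +3.0926%.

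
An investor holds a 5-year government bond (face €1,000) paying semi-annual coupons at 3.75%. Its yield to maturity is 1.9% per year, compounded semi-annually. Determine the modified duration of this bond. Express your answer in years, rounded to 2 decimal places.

Periodic yield y = 0.0095. First find Macaulay duration:
  t   CF        PV=CF/(1+0.0095)^t    t·PV
  1        18.75        18.5736        18.5736
  2        18.75        18.3988        36.7975
  3        18.75        18.2256        54.6769
  4        18.75        18.0541        72.2164
  5        18.75        17.8842        89.4210
  6        18.75        17.7159       106.2954
  7        18.75        17.5492       122.8443
  8        18.75        17.3840       139.0723
  9        18.75        17.2204       154.9840
  10    1,018.75       926.8392     9,268.3919
  Σ                  1,087.8450    10,063.2733
P = 1,087.8450; Macaulay duration = 10,063.2733 / 1,087.8450 = 9.25065 half-year periods = 4.62532 years.
Modified duration = D_Mac / (1 + y) = 4.62532 / 1.0095 = 4.58180 years.

4.58 years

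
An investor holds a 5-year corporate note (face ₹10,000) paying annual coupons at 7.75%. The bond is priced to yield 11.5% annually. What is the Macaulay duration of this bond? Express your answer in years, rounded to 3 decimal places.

Periodic yield y = 0.115. Discount each cash flow and weight by its year:
  t   CF        PV=CF/(1+0.115)^t    t·PV
  1       775.00       695.0673       695.0673
  2       775.00       623.3787     1,246.7574
  3       775.00       559.0840     1,677.2521
  4       775.00       501.4207     2,005.6827
  5    10,775.00     6,252.3451    31,261.7256
  Σ                  8,631.2958    36,886.4851
Price P = Σ PV = 8,631.2958.
Macaulay duration = Σ(t·PV) / P = 36,886.4851 / 8,631.2958 = 4.27357 years.

4.274 years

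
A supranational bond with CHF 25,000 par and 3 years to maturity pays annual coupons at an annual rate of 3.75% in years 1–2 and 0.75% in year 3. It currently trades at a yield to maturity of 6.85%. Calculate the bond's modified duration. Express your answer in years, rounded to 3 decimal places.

2.700 years

Periodic yield y = 0.0685. First find Macaulay duration:
  t   CF        PV=CF/(1+0.0685)^t    t·PV
  1       937.50       877.3982       877.3982
  2       937.50       821.1495     1,642.2990
  3    25,187.50    20,647.2152    61,941.6456
  Σ                 22,345.7629    64,461.3427
P = 22,345.7629; Macaulay duration = 64,461.3427 / 22,345.7629 = 2.88472 years.
Modified duration = D_Mac / (1 + y) = 2.88472 / 1.0685 = 2.69979 years.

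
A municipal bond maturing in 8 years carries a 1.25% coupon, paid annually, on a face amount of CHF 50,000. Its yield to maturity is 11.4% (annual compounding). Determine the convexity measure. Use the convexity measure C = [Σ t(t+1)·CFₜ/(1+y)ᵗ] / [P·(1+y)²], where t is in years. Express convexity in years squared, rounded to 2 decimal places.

With y = 0.114:
  t   CF        PV=CF/(1+0.114)^t    t·PV        t(t+1)·PV
  1       625.00       561.0413       561.0413       1,122.0826
  2       625.00       503.6277     1,007.2555       3,021.7664
  3       625.00       452.0895     1,356.2686       5,425.0743
  4       625.00       405.8254     1,623.3017       8,116.5085
  5       625.00       364.2957     1,821.4786      10,928.8715
  6       625.00       327.0159     1,962.0954      13,734.6679
  7       625.00       293.5511     2,054.8576      16,438.8604
  8    50,625.00    21,344.3783   170,755.0264   1,536,795.2374
  Σ                 24,251.8250   181,141.3250   1,595,583.0690
P = 24,251.8250.
Convexity = Σ t(t+1)·PV / [P·(1+y)²] = 1,595,583.0690 / (24,251.8250 × 1.240996) = 53.01571.

53.02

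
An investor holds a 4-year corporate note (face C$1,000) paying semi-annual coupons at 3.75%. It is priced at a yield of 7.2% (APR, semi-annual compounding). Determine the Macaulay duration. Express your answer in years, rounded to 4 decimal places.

3.7318 years

Periodic yield y = 0.036. Discount each cash flow and weight by its period:
  t   CF        PV=CF/(1+0.036)^t    t·PV
  1        18.75        18.0985        18.0985
  2        18.75        17.4696        34.9391
  3        18.75        16.8625        50.5875
  4        18.75        16.2765        65.1062
  5        18.75        15.7110        78.5548
  6        18.75        15.1650        90.9901
  7        18.75        14.6380       102.4663
  8     1,018.75       767.6965     6,141.5723
  Σ                    881.9176     6,582.3146
Price P = Σ PV = 881.9176.
Macaulay duration = Σ(t·PV) / P = 6,582.3146 / 881.9176 = 7.46364 half-year periods.
In years: 7.46364 / 2 = 3.73182 years.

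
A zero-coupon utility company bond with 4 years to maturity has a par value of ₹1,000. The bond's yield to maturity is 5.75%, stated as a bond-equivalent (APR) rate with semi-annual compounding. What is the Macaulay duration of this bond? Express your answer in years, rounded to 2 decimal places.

4.00 years

A zero-coupon bond has a single cash flow at maturity, so its Macaulay duration equals its maturity: 4 years.
(Equivalently: 8 semi-annual periods ÷ 2 = 4 years.)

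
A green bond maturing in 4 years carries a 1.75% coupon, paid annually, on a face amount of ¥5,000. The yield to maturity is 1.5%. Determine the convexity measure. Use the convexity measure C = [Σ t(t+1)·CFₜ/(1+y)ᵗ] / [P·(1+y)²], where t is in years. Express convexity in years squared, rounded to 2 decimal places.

18.76

With y = 0.015:
  t   CF        PV=CF/(1+0.015)^t    t·PV        t(t+1)·PV
  1        87.50        86.2069        86.2069         172.4138
  2        87.50        84.9329       169.8658         509.5974
  3        87.50        83.6777       251.0332       1,004.1328
  4     5,087.50     4,793.3623    19,173.4491      95,867.2454
  Σ                  5,048.1798    19,680.5550      97,553.3895
P = 5,048.1798.
Convexity = Σ t(t+1)·PV / [P·(1+y)²] = 97,553.3895 / (5,048.1798 × 1.030225) = 18.75752.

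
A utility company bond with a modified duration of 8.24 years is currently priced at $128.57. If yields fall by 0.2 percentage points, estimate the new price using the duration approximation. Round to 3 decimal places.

$130.689

Duration approximation: ΔP/P ≈ -D_mod · Δy = -8.24 × (-0.002) = +0.016480.
New price ≈ 128.57 × (1 + 0.016480) = 130.6888336.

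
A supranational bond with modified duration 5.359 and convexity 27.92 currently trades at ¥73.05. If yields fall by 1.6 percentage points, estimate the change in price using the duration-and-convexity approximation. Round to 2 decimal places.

+¥6.52

Duration effect: -D_mod·Δy = -5.359 × (-0.016) = +0.085744
Convexity effect: ½·C·(Δy)² = 0.5 × 27.92 × (-0.016)² = +0.00357376
ΔP/P ≈ +0.085744 + 0.00357376 = +0.08931776
ΔP ≈ 73.05 × (+0.08931776) = +6.524662368.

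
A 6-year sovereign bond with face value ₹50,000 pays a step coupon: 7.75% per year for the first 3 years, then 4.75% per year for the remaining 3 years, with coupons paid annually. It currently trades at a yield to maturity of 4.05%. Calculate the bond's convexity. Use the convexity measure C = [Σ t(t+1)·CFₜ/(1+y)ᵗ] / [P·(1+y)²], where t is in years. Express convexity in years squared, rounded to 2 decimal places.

31.39

With y = 0.0405:
  t   CF        PV=CF/(1+0.0405)^t    t·PV        t(t+1)·PV
  1     3,875.00     3,724.1711     3,724.1711       7,448.3421
  2     3,875.00     3,579.2129     7,158.4259      21,475.2777
  3     3,875.00     3,439.8971    10,319.6913      41,278.7654
  4     2,375.00     2,026.2605     8,105.0420      40,525.2098
  5     2,375.00     1,947.3911     9,736.9557      58,421.7344
  6    52,375.00    41,273.5219   247,641.1312   1,733,487.9181
  Σ                 55,990.4546   286,685.4171   1,902,637.2474
P = 55,990.4546.
Convexity = Σ t(t+1)·PV / [P·(1+y)²] = 1,902,637.2474 / (55,990.4546 × 1.082640) = 31.38758.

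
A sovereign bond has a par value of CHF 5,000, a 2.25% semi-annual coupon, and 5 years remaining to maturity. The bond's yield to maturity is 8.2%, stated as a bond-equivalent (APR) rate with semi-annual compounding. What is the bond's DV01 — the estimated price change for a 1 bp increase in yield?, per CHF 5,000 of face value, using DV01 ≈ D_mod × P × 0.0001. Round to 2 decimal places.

CHF 1.72

Periodic yield y = 0.041.
  t   CF        PV=CF/(1+0.041)^t    t·PV
  1        56.25        54.0346        54.0346
  2        56.25        51.9064       103.8128
  3        56.25        49.8621       149.5862
  4        56.25        47.8982       191.5930
  5        56.25        46.0118       230.0588
  6        56.25        44.1996       265.1975
  7        56.25        42.4588       297.2114
  8        56.25        40.7865       326.2922
  9        56.25        39.1801       352.6212
  10    5,056.25     3,383.1499    33,831.4992
  Σ                  3,799.4880    35,801.9070
P = 3,799.4880; D_Mac = 9.42282 half-year periods = 4.71141 yrs; D_mod = 4.52585 yrs.
DV01 ≈ 4.52585 × 3,799.4880 × 0.0001 = 1.719592.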